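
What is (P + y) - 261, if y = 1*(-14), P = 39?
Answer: -236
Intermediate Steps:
y = -14
(P + y) - 261 = (39 - 14) - 261 = 25 - 261 = -236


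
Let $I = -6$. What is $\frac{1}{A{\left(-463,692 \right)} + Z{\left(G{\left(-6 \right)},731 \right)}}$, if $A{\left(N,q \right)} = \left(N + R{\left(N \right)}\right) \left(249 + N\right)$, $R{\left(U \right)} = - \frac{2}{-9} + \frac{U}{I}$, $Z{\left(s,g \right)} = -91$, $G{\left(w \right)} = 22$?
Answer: $\frac{9}{741868} \approx 1.2132 \cdot 10^{-5}$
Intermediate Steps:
$R{\left(U \right)} = \frac{2}{9} - \frac{U}{6}$ ($R{\left(U \right)} = - \frac{2}{-9} + \frac{U}{-6} = \left(-2\right) \left(- \frac{1}{9}\right) + U \left(- \frac{1}{6}\right) = \frac{2}{9} - \frac{U}{6}$)
$A{\left(N,q \right)} = \left(249 + N\right) \left(\frac{2}{9} + \frac{5 N}{6}\right)$ ($A{\left(N,q \right)} = \left(N - \left(- \frac{2}{9} + \frac{N}{6}\right)\right) \left(249 + N\right) = \left(\frac{2}{9} + \frac{5 N}{6}\right) \left(249 + N\right) = \left(249 + N\right) \left(\frac{2}{9} + \frac{5 N}{6}\right)$)
$\frac{1}{A{\left(-463,692 \right)} + Z{\left(G{\left(-6 \right)},731 \right)}} = \frac{1}{\left(\frac{166}{3} + \frac{5 \left(-463\right)^{2}}{6} + \frac{3739}{18} \left(-463\right)\right) - 91} = \frac{1}{\left(\frac{166}{3} + \frac{5}{6} \cdot 214369 - \frac{1731157}{18}\right) - 91} = \frac{1}{\left(\frac{166}{3} + \frac{1071845}{6} - \frac{1731157}{18}\right) - 91} = \frac{1}{\frac{742687}{9} - 91} = \frac{1}{\frac{741868}{9}} = \frac{9}{741868}$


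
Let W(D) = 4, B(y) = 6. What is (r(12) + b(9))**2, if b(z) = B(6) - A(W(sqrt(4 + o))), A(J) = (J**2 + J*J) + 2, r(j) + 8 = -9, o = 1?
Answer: 2025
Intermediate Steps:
r(j) = -17 (r(j) = -8 - 9 = -17)
A(J) = 2 + 2*J**2 (A(J) = (J**2 + J**2) + 2 = 2*J**2 + 2 = 2 + 2*J**2)
b(z) = -28 (b(z) = 6 - (2 + 2*4**2) = 6 - (2 + 2*16) = 6 - (2 + 32) = 6 - 1*34 = 6 - 34 = -28)
(r(12) + b(9))**2 = (-17 - 28)**2 = (-45)**2 = 2025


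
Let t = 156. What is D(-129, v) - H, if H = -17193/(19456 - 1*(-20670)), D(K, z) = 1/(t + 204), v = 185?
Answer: 3114803/7222680 ≈ 0.43125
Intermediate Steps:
D(K, z) = 1/360 (D(K, z) = 1/(156 + 204) = 1/360)
H = -17193/40126 (H = -17193/(19456 + 20670) = -17193/40126 ≈ -0.42848)
D(-129, v) - H = 1/360 - 1*(-17193/40126) = 1/360 + 17193/40126 = 3114803/7222680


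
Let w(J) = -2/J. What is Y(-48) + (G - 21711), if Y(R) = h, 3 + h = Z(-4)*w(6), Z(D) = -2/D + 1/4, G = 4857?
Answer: -67429/4 ≈ -16857.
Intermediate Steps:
Z(D) = ¼ - 2/D (Z(D) = -2/D + 1*(¼) = -2/D + ¼ = ¼ - 2/D)
h = -13/4 (h = -3 + ((¼)*(-8 - 4)/(-4))*(-2/6) = -3 + ((¼)*(-¼)*(-12))*(-2*⅙) = -3 + (¾)*(-⅓) = -3 - ¼ = -13/4 ≈ -3.2500)
Y(R) = -13/4
Y(-48) + (G - 21711) = -13/4 + (4857 - 21711) = -13/4 - 16854 = -67429/4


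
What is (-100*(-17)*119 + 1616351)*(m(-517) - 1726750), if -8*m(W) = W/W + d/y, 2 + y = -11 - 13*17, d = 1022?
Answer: -489895356398251/156 ≈ -3.1404e+12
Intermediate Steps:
y = -234 (y = -2 + (-11 - 13*17) = -2 + (-11 - 221) = -2 - 232 = -234)
m(W) = 197/468 (m(W) = -(W/W + 1022/(-234))/8 = -(1 + 1022*(-1/234))/8 = -(1 - 511/117)/8 = -1/8*(-394/117) = 197/468)
(-100*(-17)*119 + 1616351)*(m(-517) - 1726750) = (-100*(-17)*119 + 1616351)*(197/468 - 1726750) = (1700*119 + 1616351)*(-808118803/468) = (202300 + 1616351)*(-808118803/468) = 1818651*(-808118803/468) = -489895356398251/156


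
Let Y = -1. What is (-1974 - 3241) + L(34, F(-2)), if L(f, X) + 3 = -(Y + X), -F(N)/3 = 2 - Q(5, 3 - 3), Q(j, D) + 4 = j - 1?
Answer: -5211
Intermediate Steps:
Q(j, D) = -5 + j (Q(j, D) = -4 + (j - 1) = -4 + (-1 + j) = -5 + j)
F(N) = -6 (F(N) = -3*(2 - (-5 + 5)) = -3*(2 - 1*0) = -3*(2 + 0) = -3*2 = -6)
L(f, X) = -2 - X (L(f, X) = -3 - (-1 + X) = -3 + (1 - X) = -2 - X)
(-1974 - 3241) + L(34, F(-2)) = (-1974 - 3241) + (-2 - 1*(-6)) = -5215 + (-2 + 6) = -5215 + 4 = -5211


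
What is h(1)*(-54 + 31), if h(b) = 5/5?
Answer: -23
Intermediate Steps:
h(b) = 1 (h(b) = 5*(⅕) = 1)
h(1)*(-54 + 31) = 1*(-54 + 31) = 1*(-23) = -23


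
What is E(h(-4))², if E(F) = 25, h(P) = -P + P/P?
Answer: 625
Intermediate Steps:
h(P) = 1 - P (h(P) = -P + 1 = 1 - P)
E(h(-4))² = 25² = 625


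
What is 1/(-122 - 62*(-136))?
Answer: 1/8310 ≈ 0.00012034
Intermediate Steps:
1/(-122 - 62*(-136)) = 1/(-122 + 8432) = 1/8310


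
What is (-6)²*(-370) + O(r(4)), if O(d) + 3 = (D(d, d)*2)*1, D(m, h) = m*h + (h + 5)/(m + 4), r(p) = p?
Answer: -53155/4 ≈ -13289.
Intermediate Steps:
D(m, h) = h*m + (5 + h)/(4 + m)
O(d) = -3 + 2*(5 + d + d³ + 4*d²)/(4 + d) (O(d) = -3 + (((5 + d + d*d² + 4*d*d)/(4 + d))*2)*1 = -3 + (((5 + d + d³ + 4*d²)/(4 + d))*2)*1 = -3 + (2*(5 + d + d³ + 4*d²)/(4 + d))*1 = -3 + 2*(5 + d + d³ + 4*d²)/(4 + d))
(-6)²*(-370) + O(r(4)) = (-6)²*(-370) + (-2 - 1*4 + 2*4³ + 8*4²)/(4 + 4) = 36*(-370) + (-2 - 4 + 2*64 + 8*16)/8 = -13320 + (-2 - 4 + 128 + 128)/8 = -13320 + (⅛)*250 = -13320 + 125/4 = -53155/4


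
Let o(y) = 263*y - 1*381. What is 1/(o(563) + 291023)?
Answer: 1/438711 ≈ 2.2794e-6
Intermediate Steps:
o(y) = -381 + 263*y (o(y) = 263*y - 381 = -381 + 263*y)
1/(o(563) + 291023) = 1/((-381 + 263*563) + 291023) = 1/((-381 + 148069) + 291023) = 1/(147688 + 291023) = 1/438711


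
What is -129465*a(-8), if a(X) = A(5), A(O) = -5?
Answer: 647325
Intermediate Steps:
a(X) = -5
-129465*a(-8) = -129465*(-5) = 647325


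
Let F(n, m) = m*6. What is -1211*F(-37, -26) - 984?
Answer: 187932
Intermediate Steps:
F(n, m) = 6*m
-1211*F(-37, -26) - 984 = -7266*(-26) - 984 = -1211*(-156) - 984 = 188916 - 984 = 187932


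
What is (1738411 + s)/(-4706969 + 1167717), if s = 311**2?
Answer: -458783/884813 ≈ -0.51851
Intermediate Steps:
s = 96721
(1738411 + s)/(-4706969 + 1167717) = (1738411 + 96721)/(-4706969 + 1167717) = 1835132/(-3539252) = 1835132*(-1/3539252) = -458783/884813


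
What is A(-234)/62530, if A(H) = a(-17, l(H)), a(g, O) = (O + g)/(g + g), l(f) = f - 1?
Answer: 63/531505 ≈ 0.00011853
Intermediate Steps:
l(f) = -1 + f
a(g, O) = (O + g)/(2*g) (a(g, O) = (O + g)/((2*g)) = (O + g)*(1/(2*g)) = (O + g)/(2*g))
A(H) = 9/17 - H/34 (A(H) = (½)*((-1 + H) - 17)/(-17) = (½)*(-1/17)*(-18 + H) = 9/17 - H/34)
A(-234)/62530 = (9/17 - 1/34*(-234))/62530 = (9/17 + 117/17)*(1/62530) = (126/17)*(1/62530) = 63/531505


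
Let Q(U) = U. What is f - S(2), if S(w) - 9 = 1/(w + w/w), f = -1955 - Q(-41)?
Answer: -5770/3 ≈ -1923.3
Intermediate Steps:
f = -1914 (f = -1955 - 1*(-41) = -1955 + 41 = -1914)
S(w) = 9 + 1/(1 + w) (S(w) = 9 + 1/(w + w/w) = 9 + 1/(w + 1) = 9 + 1/(1 + w))
f - S(2) = -1914 - (10 + 9*2)/(1 + 2) = -1914 - (10 + 18)/3 = -1914 - 28/3 = -5770/3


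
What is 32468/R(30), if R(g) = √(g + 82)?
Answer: 8117*√7/7 ≈ 3067.9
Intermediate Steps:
R(g) = √(82 + g)
32468/R(30) = 32468/(√(82 + 30)) = 32468/(√112) = 32468/((4*√7)) = 32468*(√7/28) = 8117*√7/7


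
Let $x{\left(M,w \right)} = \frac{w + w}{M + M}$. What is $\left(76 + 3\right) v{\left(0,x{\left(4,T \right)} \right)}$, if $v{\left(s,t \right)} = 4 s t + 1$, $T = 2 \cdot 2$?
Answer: $79$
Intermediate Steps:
$T = 4$
$x{\left(M,w \right)} = \frac{w}{M}$ ($x{\left(M,w \right)} = \frac{2 w}{2 M} = 2 w \frac{1}{2 M} = \frac{w}{M}$)
$v{\left(s,t \right)} = 1 + 4 s t$ ($v{\left(s,t \right)} = 4 s t + 1 = 1 + 4 s t$)
$\left(76 + 3\right) v{\left(0,x{\left(4,T \right)} \right)} = \left(76 + 3\right) \left(1 + 4 \cdot 0 \cdot \frac{4}{4}\right) = 79 \left(1 + 4 \cdot 0 \cdot 4 \cdot \frac{1}{4}\right) = 79 \left(1 + 4 \cdot 0 \cdot 1\right) = 79 \left(1 + 0\right) = 79 \cdot 1 = 79$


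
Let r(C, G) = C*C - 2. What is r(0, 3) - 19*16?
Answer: -306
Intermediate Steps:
r(C, G) = -2 + C**2 (r(C, G) = C**2 - 2 = -2 + C**2)
r(0, 3) - 19*16 = (-2 + 0**2) - 19*16 = (-2 + 0) - 304 = -2 - 304 = -306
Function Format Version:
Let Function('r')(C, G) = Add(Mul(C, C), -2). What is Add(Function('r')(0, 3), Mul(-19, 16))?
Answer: -306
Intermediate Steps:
Function('r')(C, G) = Add(-2, Pow(C, 2)) (Function('r')(C, G) = Add(Pow(C, 2), -2) = Add(-2, Pow(C, 2)))
Add(Function('r')(0, 3), Mul(-19, 16)) = Add(Add(-2, Pow(0, 2)), Mul(-19, 16)) = Add(Add(-2, 0), -304) = Add(-2, -304) = -306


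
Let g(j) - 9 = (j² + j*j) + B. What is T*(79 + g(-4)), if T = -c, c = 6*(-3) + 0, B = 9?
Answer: 2322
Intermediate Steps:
g(j) = 18 + 2*j² (g(j) = 9 + ((j² + j*j) + 9) = 9 + ((j² + j²) + 9) = 9 + (2*j² + 9) = 9 + (9 + 2*j²) = 18 + 2*j²)
c = -18 (c = -18 + 0 = -18)
T = 18 (T = -1*(-18) = 18)
T*(79 + g(-4)) = 18*(79 + (18 + 2*(-4)²)) = 18*(79 + (18 + 2*16)) = 18*(79 + (18 + 32)) = 18*(79 + 50) = 18*129 = 2322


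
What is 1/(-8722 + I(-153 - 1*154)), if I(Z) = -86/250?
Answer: -125/1090293 ≈ -0.00011465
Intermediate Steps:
I(Z) = -43/125 (I(Z) = -86*1/250 = -43/125)
1/(-8722 + I(-153 - 1*154)) = 1/(-8722 - 43/125) = 1/(-1090293/125) = -125/1090293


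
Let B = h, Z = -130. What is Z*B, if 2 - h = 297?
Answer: 38350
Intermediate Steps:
h = -295 (h = 2 - 1*297 = 2 - 297 = -295)
B = -295
Z*B = -130*(-295) = 38350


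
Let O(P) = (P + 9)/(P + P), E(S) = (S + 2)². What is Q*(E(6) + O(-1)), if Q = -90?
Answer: -5400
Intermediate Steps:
E(S) = (2 + S)²
O(P) = (9 + P)/(2*P) (O(P) = (9 + P)/((2*P)) = (9 + P)*(1/(2*P)) = (9 + P)/(2*P))
Q*(E(6) + O(-1)) = -90*((2 + 6)² + (½)*(9 - 1)/(-1)) = -90*(8² + (½)*(-1)*8) = -90*(64 - 4) = -90*60 = -5400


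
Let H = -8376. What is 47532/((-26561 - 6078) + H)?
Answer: -47532/41015 ≈ -1.1589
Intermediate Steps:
47532/((-26561 - 6078) + H) = 47532/((-26561 - 6078) - 8376) = 47532/(-32639 - 8376) = 47532/(-41015) = 47532*(-1/41015) = -47532/41015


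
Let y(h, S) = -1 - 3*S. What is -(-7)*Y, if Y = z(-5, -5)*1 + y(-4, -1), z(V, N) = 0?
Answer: 14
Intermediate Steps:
Y = 2 (Y = 0*1 + (-1 - 3*(-1)) = 0 + (-1 + 3) = 0 + 2 = 2)
-(-7)*Y = -(-7)*2 = -7*(-2) = 14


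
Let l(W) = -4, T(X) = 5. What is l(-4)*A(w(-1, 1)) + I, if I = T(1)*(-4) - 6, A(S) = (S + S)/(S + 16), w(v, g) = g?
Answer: -450/17 ≈ -26.471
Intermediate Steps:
A(S) = 2*S/(16 + S) (A(S) = (2*S)/(16 + S) = 2*S/(16 + S))
I = -26 (I = 5*(-4) - 6 = -20 - 6 = -26)
l(-4)*A(w(-1, 1)) + I = -8/(16 + 1) - 26 = -8/17 - 26 = -450/17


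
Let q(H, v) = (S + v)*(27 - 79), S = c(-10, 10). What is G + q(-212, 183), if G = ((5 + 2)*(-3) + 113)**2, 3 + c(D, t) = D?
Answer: -376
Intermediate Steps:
c(D, t) = -3 + D
S = -13 (S = -3 - 10 = -13)
G = 8464 (G = (7*(-3) + 113)**2 = (-21 + 113)**2 = 92**2 = 8464)
q(H, v) = 676 - 52*v (q(H, v) = (-13 + v)*(27 - 79) = (-13 + v)*(-52) = 676 - 52*v)
G + q(-212, 183) = 8464 + (676 - 52*183) = 8464 + (676 - 9516) = 8464 - 8840 = -376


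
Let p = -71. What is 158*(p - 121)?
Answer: -30336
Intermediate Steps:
158*(p - 121) = 158*(-71 - 121) = 158*(-192) = -30336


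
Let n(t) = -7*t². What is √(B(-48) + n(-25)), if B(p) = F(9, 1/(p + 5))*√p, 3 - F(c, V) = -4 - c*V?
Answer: √(-8089375 + 50224*I*√3)/43 ≈ 0.35564 + 66.145*I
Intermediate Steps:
F(c, V) = 7 + V*c (F(c, V) = 3 - (-4 - c*V) = 3 - (-4 - V*c) = 3 + (4 + V*c) = 7 + V*c)
B(p) = √p*(7 + 9/(5 + p)) (B(p) = (7 + 9/(p + 5))*√p = (7 + 9/(5 + p))*√p = √p*(7 + 9/(5 + p)))
√(B(-48) + n(-25)) = √(√(-48)*(44 + 7*(-48))/(5 - 48) - 7*(-25)²) = √((4*I*√3)*(44 - 336)/(-43) - 7*625) = √((4*I*√3)*(-1/43)*(-292) - 4375) = √(1168*I*√3/43 - 4375) = √(-4375 + 1168*I*√3/43)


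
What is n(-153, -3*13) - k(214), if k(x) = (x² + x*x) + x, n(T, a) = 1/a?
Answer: -3580435/39 ≈ -91806.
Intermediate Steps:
k(x) = x + 2*x² (k(x) = (x² + x²) + x = 2*x² + x = x + 2*x²)
n(-153, -3*13) - k(214) = 1/(-3*13) - 214*(1 + 2*214) = 1/(-39) - 214*(1 + 428) = -1/39 - 214*429 = -1/39 - 1*91806 = -1/39 - 91806 = -3580435/39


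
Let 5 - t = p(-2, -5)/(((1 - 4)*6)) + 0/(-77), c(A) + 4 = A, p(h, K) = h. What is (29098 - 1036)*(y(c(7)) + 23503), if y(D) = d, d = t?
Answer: 659678378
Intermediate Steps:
c(A) = -4 + A
t = 44/9 (t = 5 - (-2*1/(6*(1 - 4)) + 0/(-77)) = 5 - (-2/((-3*6)) + 0*(-1/77)) = 5 - (-2/(-18) + 0) = 5 - (-2*(-1/18) + 0) = 5 - (⅑ + 0) = 5 - 1*⅑ = 5 - ⅑ = 44/9 ≈ 4.8889)
d = 44/9 ≈ 4.8889
y(D) = 44/9
(29098 - 1036)*(y(c(7)) + 23503) = (29098 - 1036)*(44/9 + 23503) = 28062*(211571/9) = 659678378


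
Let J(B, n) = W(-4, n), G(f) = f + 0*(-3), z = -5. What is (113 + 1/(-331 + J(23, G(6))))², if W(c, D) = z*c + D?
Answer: 1187767296/93025 ≈ 12768.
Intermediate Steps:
G(f) = f (G(f) = f + 0 = f)
W(c, D) = D - 5*c (W(c, D) = -5*c + D = D - 5*c)
J(B, n) = 20 + n (J(B, n) = n - 5*(-4) = n + 20 = 20 + n)
(113 + 1/(-331 + J(23, G(6))))² = (113 + 1/(-331 + (20 + 6)))² = (113 + 1/(-331 + 26))² = (113 + 1/(-305))² = (113 - 1/305)² = (34464/305)² = 1187767296/93025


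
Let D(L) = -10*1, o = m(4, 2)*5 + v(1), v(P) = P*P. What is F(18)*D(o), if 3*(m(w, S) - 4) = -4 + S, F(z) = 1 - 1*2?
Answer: 10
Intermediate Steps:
v(P) = P**2
F(z) = -1 (F(z) = 1 - 2 = -1)
m(w, S) = 8/3 + S/3 (m(w, S) = 4 + (-4 + S)/3 = 4 + (-4/3 + S/3) = 8/3 + S/3)
o = 53/3 (o = (8/3 + (1/3)*2)*5 + 1**2 = (8/3 + 2/3)*5 + 1 = (10/3)*5 + 1 = 50/3 + 1 = 53/3 ≈ 17.667)
D(L) = -10
F(18)*D(o) = -1*(-10) = 10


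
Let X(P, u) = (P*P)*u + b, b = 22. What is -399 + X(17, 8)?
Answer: 1935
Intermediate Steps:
X(P, u) = 22 + u*P² (X(P, u) = (P*P)*u + 22 = P²*u + 22 = u*P² + 22 = 22 + u*P²)
-399 + X(17, 8) = -399 + (22 + 8*17²) = -399 + (22 + 8*289) = -399 + (22 + 2312) = -399 + 2334 = 1935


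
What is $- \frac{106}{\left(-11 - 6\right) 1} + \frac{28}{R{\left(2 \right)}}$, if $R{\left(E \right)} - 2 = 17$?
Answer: $\frac{2490}{323} \approx 7.709$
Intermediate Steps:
$R{\left(E \right)} = 19$ ($R{\left(E \right)} = 2 + 17 = 19$)
$- \frac{106}{\left(-11 - 6\right) 1} + \frac{28}{R{\left(2 \right)}} = - \frac{106}{\left(-11 - 6\right) 1} + \frac{28}{19} = - \frac{106}{\left(-17\right) 1} + 28 \cdot \frac{1}{19} = - \frac{106}{-17} + \frac{28}{19} = \left(-106\right) \left(- \frac{1}{17}\right) + \frac{28}{19} = \frac{106}{17} + \frac{28}{19} = \frac{2490}{323}$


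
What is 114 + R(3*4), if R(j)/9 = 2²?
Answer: 150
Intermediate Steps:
R(j) = 36 (R(j) = 9*2² = 9*4 = 36)
114 + R(3*4) = 114 + 36 = 150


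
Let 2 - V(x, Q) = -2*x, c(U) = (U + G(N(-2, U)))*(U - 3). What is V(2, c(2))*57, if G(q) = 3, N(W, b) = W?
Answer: 342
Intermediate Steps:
c(U) = (-3 + U)*(3 + U) (c(U) = (U + 3)*(U - 3) = (3 + U)*(-3 + U) = (-3 + U)*(3 + U))
V(x, Q) = 2 + 2*x (V(x, Q) = 2 - (-2)*x = 2 + 2*x)
V(2, c(2))*57 = (2 + 2*2)*57 = (2 + 4)*57 = 6*57 = 342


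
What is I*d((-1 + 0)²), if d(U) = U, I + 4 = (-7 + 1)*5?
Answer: -34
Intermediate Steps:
I = -34 (I = -4 + (-7 + 1)*5 = -4 - 6*5 = -4 - 30 = -34)
I*d((-1 + 0)²) = -34*(-1 + 0)² = -34*(-1)² = -34*1 = -34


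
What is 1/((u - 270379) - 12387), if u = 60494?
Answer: -1/222272 ≈ -4.4990e-6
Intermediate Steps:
1/((u - 270379) - 12387) = 1/((60494 - 270379) - 12387) = 1/(-209885 - 12387) = 1/(-222272) = -1/222272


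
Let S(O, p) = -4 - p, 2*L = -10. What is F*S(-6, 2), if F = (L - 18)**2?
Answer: -3174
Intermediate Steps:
L = -5 (L = (1/2)*(-10) = -5)
F = 529 (F = (-5 - 18)**2 = (-23)**2 = 529)
F*S(-6, 2) = 529*(-4 - 1*2) = 529*(-4 - 2) = 529*(-6) = -3174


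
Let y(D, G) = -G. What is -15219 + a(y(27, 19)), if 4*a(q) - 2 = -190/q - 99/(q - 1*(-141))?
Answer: -7425507/488 ≈ -15216.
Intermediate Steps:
a(q) = 1/2 - 99/(4*(141 + q)) - 95/(2*q) (a(q) = 1/2 + (-190/q - 99/(q - 1*(-141)))/4 = 1/2 + (-190/q - 99/(q + 141))/4 = 1/2 + (-190/q - 99/(141 + q))/4 = 1/2 + (-99/(4*(141 + q)) - 95/(2*q)) = 1/2 - 99/(4*(141 + q)) - 95/(2*q))
-15219 + a(y(27, 19)) = -15219 + (-26790 - (-7)*19 + 2*(-1*19)**2)/(4*((-1*19))*(141 - 1*19)) = -15219 + (1/4)*(-26790 - 7*(-19) + 2*(-19)**2)/(-19*(141 - 19)) = -15219 + (1/4)*(-1/19)*(-26790 + 133 + 2*361)/122 = -15219 + (1/4)*(-1/19)*(1/122)*(-26790 + 133 + 722) = -15219 + (1/4)*(-1/19)*(1/122)*(-25935) = -15219 + 1365/488 = -7425507/488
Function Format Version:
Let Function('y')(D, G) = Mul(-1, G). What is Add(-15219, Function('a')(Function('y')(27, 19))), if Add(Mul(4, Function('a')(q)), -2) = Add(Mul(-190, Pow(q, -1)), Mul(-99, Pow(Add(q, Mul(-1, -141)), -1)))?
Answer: Rational(-7425507, 488) ≈ -15216.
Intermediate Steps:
Function('a')(q) = Add(Rational(1, 2), Mul(Rational(-99, 4), Pow(Add(141, q), -1)), Mul(Rational(-95, 2), Pow(q, -1))) (Function('a')(q) = Add(Rational(1, 2), Mul(Rational(1, 4), Add(Mul(-190, Pow(q, -1)), Mul(-99, Pow(Add(q, Mul(-1, -141)), -1))))) = Add(Rational(1, 2), Mul(Rational(1, 4), Add(Mul(-190, Pow(q, -1)), Mul(-99, Pow(Add(q, 141), -1))))) = Add(Rational(1, 2), Mul(Rational(1, 4), Add(Mul(-190, Pow(q, -1)), Mul(-99, Pow(Add(141, q), -1))))) = Add(Rational(1, 2), Add(Mul(Rational(-99, 4), Pow(Add(141, q), -1)), Mul(Rational(-95, 2), Pow(q, -1)))) = Add(Rational(1, 2), Mul(Rational(-99, 4), Pow(Add(141, q), -1)), Mul(Rational(-95, 2), Pow(q, -1))))
Add(-15219, Function('a')(Function('y')(27, 19))) = Add(-15219, Mul(Rational(1, 4), Pow(Mul(-1, 19), -1), Pow(Add(141, Mul(-1, 19)), -1), Add(-26790, Mul(-7, Mul(-1, 19)), Mul(2, Pow(Mul(-1, 19), 2))))) = Add(-15219, Mul(Rational(1, 4), Pow(-19, -1), Pow(Add(141, -19), -1), Add(-26790, Mul(-7, -19), Mul(2, Pow(-19, 2))))) = Add(-15219, Mul(Rational(1, 4), Rational(-1, 19), Pow(122, -1), Add(-26790, 133, Mul(2, 361)))) = Add(-15219, Mul(Rational(1, 4), Rational(-1, 19), Rational(1, 122), Add(-26790, 133, 722))) = Add(-15219, Mul(Rational(1, 4), Rational(-1, 19), Rational(1, 122), -25935)) = Add(-15219, Rational(1365, 488)) = Rational(-7425507, 488)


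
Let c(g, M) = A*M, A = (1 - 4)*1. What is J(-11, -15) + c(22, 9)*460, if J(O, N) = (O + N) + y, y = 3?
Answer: -12443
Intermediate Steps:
J(O, N) = 3 + N + O (J(O, N) = (O + N) + 3 = (N + O) + 3 = 3 + N + O)
A = -3 (A = -3*1 = -3)
c(g, M) = -3*M
J(-11, -15) + c(22, 9)*460 = (3 - 15 - 11) - 3*9*460 = -23 - 27*460 = -23 - 12420 = -12443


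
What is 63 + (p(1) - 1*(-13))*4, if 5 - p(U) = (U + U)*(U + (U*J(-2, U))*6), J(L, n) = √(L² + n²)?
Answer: 127 - 48*√5 ≈ 19.669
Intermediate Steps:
p(U) = 5 - 2*U*(U + 6*U*√(4 + U²)) (p(U) = 5 - (U + U)*(U + (U*√((-2)² + U²))*6) = 5 - 2*U*(U + (U*√(4 + U²))*6) = 5 - 2*U*(U + 6*U*√(4 + U²)))
63 + (p(1) - 1*(-13))*4 = 63 + ((5 - 2*1² - 12*1²*√(4 + 1²)) - 1*(-13))*4 = 63 + ((5 - 2*1 - 12*1*√(4 + 1)) + 13)*4 = 63 + ((5 - 2 - 12*1*√5) + 13)*4 = 63 + ((5 - 2 - 12*√5) + 13)*4 = 63 + ((3 - 12*√5) + 13)*4 = 63 + (16 - 12*√5)*4 = 63 + (64 - 48*√5) = 127 - 48*√5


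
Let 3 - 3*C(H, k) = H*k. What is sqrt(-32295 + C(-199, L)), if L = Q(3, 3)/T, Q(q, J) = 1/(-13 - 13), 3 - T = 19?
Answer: I*sqrt(3143611614)/312 ≈ 179.7*I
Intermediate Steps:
T = -16 (T = 3 - 1*19 = 3 - 19 = -16)
Q(q, J) = -1/26 (Q(q, J) = 1/(-26) = -1/26)
L = 1/416 (L = -1/26/(-16) = -1/26*(-1/16) = 1/416 ≈ 0.0024038)
C(H, k) = 1 - H*k/3
sqrt(-32295 + C(-199, L)) = sqrt(-32295 + (1 - 1/3*(-199)*1/416)) = sqrt(-32295 + (1 + 199/1248)) = sqrt(-32295 + 1447/1248) = sqrt(-40302713/1248) = I*sqrt(3143611614)/312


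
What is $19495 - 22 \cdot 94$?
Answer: $17427$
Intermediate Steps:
$19495 - 22 \cdot 94 = 19495 - 2068 = 17427$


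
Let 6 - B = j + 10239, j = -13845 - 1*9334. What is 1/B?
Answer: 1/12946 ≈ 7.7244e-5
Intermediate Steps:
j = -23179 (j = -13845 - 9334 = -23179)
B = 12946 (B = 6 - (-23179 + 10239) = 6 - 1*(-12940) = 6 + 12940 = 12946)
1/B = 1/12946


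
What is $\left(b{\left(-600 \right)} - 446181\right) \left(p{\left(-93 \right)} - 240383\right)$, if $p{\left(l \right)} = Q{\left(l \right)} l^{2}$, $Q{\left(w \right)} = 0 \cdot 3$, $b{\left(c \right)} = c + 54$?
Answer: $107385576441$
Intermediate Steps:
$b{\left(c \right)} = 54 + c$
$Q{\left(w \right)} = 0$
$p{\left(l \right)} = 0$ ($p{\left(l \right)} = 0 l^{2} = 0$)
$\left(b{\left(-600 \right)} - 446181\right) \left(p{\left(-93 \right)} - 240383\right) = \left(\left(54 - 600\right) - 446181\right) \left(0 - 240383\right) = \left(-546 - 446181\right) \left(-240383\right) = \left(-446727\right) \left(-240383\right) = 107385576441$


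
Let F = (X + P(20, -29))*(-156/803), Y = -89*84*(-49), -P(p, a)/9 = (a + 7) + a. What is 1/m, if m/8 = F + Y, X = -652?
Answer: 803/2353506240 ≈ 3.4119e-7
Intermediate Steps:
P(p, a) = -63 - 18*a (P(p, a) = -9*((a + 7) + a) = -9*((7 + a) + a) = -9*(7 + 2*a) = -63 - 18*a)
Y = 366324 (Y = -7476*(-49) = 366324)
F = 30108/803 (F = (-652 + (-63 - 18*(-29)))*(-156/803) = (-652 + (-63 + 522))*(-156*1/803) = (-652 + 459)*(-156/803) = -193*(-156/803) = 30108/803 ≈ 37.494)
m = 2353506240/803 (m = 8*(30108/803 + 366324) = 8*(294188280/803) = 2353506240/803 ≈ 2.9309e+6)
1/m = 1/(2353506240/803) = 803/2353506240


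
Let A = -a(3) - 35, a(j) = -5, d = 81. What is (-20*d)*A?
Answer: 48600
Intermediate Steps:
A = -30 (A = -1*(-5) - 35 = 5 - 35 = -30)
(-20*d)*A = -20*81*(-30) = -1620*(-30) = 48600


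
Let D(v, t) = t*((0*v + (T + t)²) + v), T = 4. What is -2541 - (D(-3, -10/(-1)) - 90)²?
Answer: -3388141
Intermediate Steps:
D(v, t) = t*(v + (4 + t)²) (D(v, t) = t*((0*v + (4 + t)²) + v) = t*((0 + (4 + t)²) + v) = t*((4 + t)² + v) = t*(v + (4 + t)²))
-2541 - (D(-3, -10/(-1)) - 90)² = -2541 - ((-10/(-1))*(-3 + (4 - 10/(-1))²) - 90)² = -2541 - ((-10*(-1))*(-3 + (4 - 10*(-1))²) - 90)² = -2541 - (10*(-3 + (4 + 10)²) - 90)² = -2541 - (10*(-3 + 14²) - 90)² = -2541 - (10*(-3 + 196) - 90)² = -2541 - (10*193 - 90)² = -2541 - (1930 - 90)² = -2541 - 1*1840² = -2541 - 1*3385600 = -2541 - 3385600 = -3388141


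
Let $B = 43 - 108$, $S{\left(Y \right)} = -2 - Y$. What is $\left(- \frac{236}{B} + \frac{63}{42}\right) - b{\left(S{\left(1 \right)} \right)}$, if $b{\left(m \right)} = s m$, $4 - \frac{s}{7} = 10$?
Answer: $- \frac{15713}{130} \approx -120.87$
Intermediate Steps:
$s = -42$ ($s = 28 - 70 = -42$)
$B = -65$ ($B = 43 - 108 = -65$)
$b{\left(m \right)} = - 42 m$
$\left(- \frac{236}{B} + \frac{63}{42}\right) - b{\left(S{\left(1 \right)} \right)} = \left(- \frac{236}{-65} + \frac{63}{42}\right) - - 42 \left(-2 - 1\right) = \left(\left(-236\right) \left(- \frac{1}{65}\right) + 63 \cdot \frac{1}{42}\right) - - 42 \left(-2 - 1\right) = \left(\frac{236}{65} + \frac{3}{2}\right) - \left(-42\right) \left(-3\right) = \frac{667}{130} - 126 = - \frac{15713}{130}$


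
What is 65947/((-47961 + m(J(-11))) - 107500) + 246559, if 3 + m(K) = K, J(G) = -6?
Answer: 5476065969/22210 ≈ 2.4656e+5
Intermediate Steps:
m(K) = -3 + K
65947/((-47961 + m(J(-11))) - 107500) + 246559 = 65947/((-47961 + (-3 - 6)) - 107500) + 246559 = 65947/((-47961 - 9) - 107500) + 246559 = 65947/(-47970 - 107500) + 246559 = 65947/(-155470) + 246559 = 65947*(-1/155470) + 246559 = -9421/22210 + 246559 = 5476065969/22210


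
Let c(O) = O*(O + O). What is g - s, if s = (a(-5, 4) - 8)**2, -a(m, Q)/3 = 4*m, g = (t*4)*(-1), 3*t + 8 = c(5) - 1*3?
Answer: -2756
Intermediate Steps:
c(O) = 2*O**2 (c(O) = O*(2*O) = 2*O**2)
t = 13 (t = -8/3 + (2*5**2 - 1*3)/3 = -8/3 + (2*25 - 3)/3 = -8/3 + (50 - 3)/3 = -8/3 + (1/3)*47 = -8/3 + 47/3 = 13)
g = -52 (g = (13*4)*(-1) = 52*(-1) = -52)
a(m, Q) = -12*m
s = 2704 (s = (-12*(-5) - 8)**2 = (60 - 8)**2 = 52**2 = 2704)
g - s = -52 - 1*2704 = -52 - 2704 = -2756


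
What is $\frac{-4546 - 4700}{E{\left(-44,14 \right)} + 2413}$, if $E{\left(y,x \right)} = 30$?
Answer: $- \frac{9246}{2443} \approx -3.7847$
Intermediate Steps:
$\frac{-4546 - 4700}{E{\left(-44,14 \right)} + 2413} = \frac{-4546 - 4700}{30 + 2413} = - \frac{9246}{2443}$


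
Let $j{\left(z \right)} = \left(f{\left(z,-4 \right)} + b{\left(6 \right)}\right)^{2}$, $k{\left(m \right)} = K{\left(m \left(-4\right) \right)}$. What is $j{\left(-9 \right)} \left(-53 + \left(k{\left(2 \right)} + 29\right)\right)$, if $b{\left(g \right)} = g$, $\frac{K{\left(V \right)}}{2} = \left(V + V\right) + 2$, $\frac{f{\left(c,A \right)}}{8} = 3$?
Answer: $-46800$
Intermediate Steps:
$f{\left(c,A \right)} = 24$ ($f{\left(c,A \right)} = 8 \cdot 3 = 24$)
$K{\left(V \right)} = 4 + 4 V$ ($K{\left(V \right)} = 2 \left(\left(V + V\right) + 2\right) = 2 \left(2 V + 2\right) = 2 \left(2 + 2 V\right) = 4 + 4 V$)
$k{\left(m \right)} = 4 - 16 m$ ($k{\left(m \right)} = 4 + 4 m \left(-4\right) = 4 + 4 \left(- 4 m\right) = 4 - 16 m$)
$j{\left(z \right)} = 900$ ($j{\left(z \right)} = \left(24 + 6\right)^{2} = 30^{2} = 900$)
$j{\left(-9 \right)} \left(-53 + \left(k{\left(2 \right)} + 29\right)\right) = 900 \left(-53 + \left(\left(4 - 32\right) + 29\right)\right) = 900 \left(-53 + \left(-28 + 29\right)\right) = 900 \left(-53 + 1\right) = 900 \left(-52\right) = -46800$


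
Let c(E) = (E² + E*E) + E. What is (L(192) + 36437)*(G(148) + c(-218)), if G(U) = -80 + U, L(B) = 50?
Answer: 3462543326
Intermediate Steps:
c(E) = E + 2*E² (c(E) = (E² + E²) + E = 2*E² + E = E + 2*E²)
(L(192) + 36437)*(G(148) + c(-218)) = (50 + 36437)*((-80 + 148) - 218*(1 + 2*(-218))) = 36487*(68 - 218*(1 - 436)) = 36487*(68 - 218*(-435)) = 36487*(68 + 94830) = 36487*94898 = 3462543326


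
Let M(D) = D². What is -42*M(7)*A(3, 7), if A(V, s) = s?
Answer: -14406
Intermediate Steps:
-42*M(7)*A(3, 7) = -42*7²*7 = -42*49*7 = -2058*7 = -1*14406 = -14406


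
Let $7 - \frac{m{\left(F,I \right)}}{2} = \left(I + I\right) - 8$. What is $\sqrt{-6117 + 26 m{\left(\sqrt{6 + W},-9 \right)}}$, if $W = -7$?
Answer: $3 i \sqrt{489} \approx 66.34 i$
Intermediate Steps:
$m{\left(F,I \right)} = 30 - 4 I$ ($m{\left(F,I \right)} = 14 - 2 \left(\left(I + I\right) - 8\right) = 14 - 2 \left(2 I - 8\right) = 14 - 2 \left(-8 + 2 I\right) = 14 - \left(-16 + 4 I\right) = 30 - 4 I$)
$\sqrt{-6117 + 26 m{\left(\sqrt{6 + W},-9 \right)}} = \sqrt{-6117 + 26 \left(30 - -36\right)} = \sqrt{-6117 + 26 \left(30 + 36\right)} = \sqrt{-6117 + 26 \cdot 66} = \sqrt{-6117 + 1716} = \sqrt{-4401} = 3 i \sqrt{489}$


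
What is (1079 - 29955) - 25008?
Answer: -53884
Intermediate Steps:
(1079 - 29955) - 25008 = -28876 - 25008 = -53884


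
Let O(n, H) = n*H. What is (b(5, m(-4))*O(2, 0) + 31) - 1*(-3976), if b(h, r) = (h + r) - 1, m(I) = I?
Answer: 4007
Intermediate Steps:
O(n, H) = H*n
b(h, r) = -1 + h + r
(b(5, m(-4))*O(2, 0) + 31) - 1*(-3976) = ((-1 + 5 - 4)*(0*2) + 31) - 1*(-3976) = (0*0 + 31) + 3976 = (0 + 31) + 3976 = 31 + 3976 = 4007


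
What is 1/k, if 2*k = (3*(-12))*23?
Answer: -1/414 ≈ -0.0024155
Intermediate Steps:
k = -414 (k = ((3*(-12))*23)/2 = (-36*23)/2 = (1/2)*(-828) = -414)
1/k = 1/(-414) = -1/414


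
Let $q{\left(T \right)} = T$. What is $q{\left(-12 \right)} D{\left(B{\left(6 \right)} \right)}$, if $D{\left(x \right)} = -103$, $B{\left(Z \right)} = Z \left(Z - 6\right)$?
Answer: $1236$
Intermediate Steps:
$B{\left(Z \right)} = Z \left(-6 + Z\right)$
$q{\left(-12 \right)} D{\left(B{\left(6 \right)} \right)} = \left(-12\right) \left(-103\right) = 1236$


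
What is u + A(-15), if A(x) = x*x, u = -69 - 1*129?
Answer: 27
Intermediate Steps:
u = -198 (u = -69 - 129 = -198)
A(x) = x²
u + A(-15) = -198 + (-15)² = -198 + 225 = 27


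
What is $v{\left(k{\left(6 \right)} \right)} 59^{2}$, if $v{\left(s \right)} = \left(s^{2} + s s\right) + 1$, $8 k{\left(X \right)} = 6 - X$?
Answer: $3481$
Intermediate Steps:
$k{\left(X \right)} = \frac{3}{4} - \frac{X}{8}$ ($k{\left(X \right)} = \frac{6 - X}{8} = \frac{3}{4} - \frac{X}{8}$)
$v{\left(s \right)} = 1 + 2 s^{2}$ ($v{\left(s \right)} = \left(s^{2} + s^{2}\right) + 1 = 2 s^{2} + 1 = 1 + 2 s^{2}$)
$v{\left(k{\left(6 \right)} \right)} 59^{2} = \left(1 + 2 \left(\frac{3}{4} - \frac{3}{4}\right)^{2}\right) 59^{2} = \left(1 + 2 \left(\frac{3}{4} - \frac{3}{4}\right)^{2}\right) 3481 = \left(1 + 2 \cdot 0^{2}\right) 3481 = \left(1 + 2 \cdot 0\right) 3481 = \left(1 + 0\right) 3481 = 1 \cdot 3481 = 3481$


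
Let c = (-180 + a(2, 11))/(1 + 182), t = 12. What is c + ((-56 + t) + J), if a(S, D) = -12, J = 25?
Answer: -1223/61 ≈ -20.049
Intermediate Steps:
c = -64/61 (c = (-180 - 12)/(1 + 182) = -192/183 = -192*1/183 = -64/61 ≈ -1.0492)
c + ((-56 + t) + J) = -64/61 + ((-56 + 12) + 25) = -64/61 + (-44 + 25) = -64/61 - 19 = -1223/61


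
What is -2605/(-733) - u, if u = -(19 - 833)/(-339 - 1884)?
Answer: 6387577/1629459 ≈ 3.9201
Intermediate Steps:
u = -814/2223 (u = -(-814)/(-2223) = -(-814)*(-1)/2223 = -1*814/2223 = -814/2223 ≈ -0.36617)
-2605/(-733) - u = -2605/(-733) - 1*(-814/2223) = -2605*(-1/733) + 814/2223 = 2605/733 + 814/2223 = 6387577/1629459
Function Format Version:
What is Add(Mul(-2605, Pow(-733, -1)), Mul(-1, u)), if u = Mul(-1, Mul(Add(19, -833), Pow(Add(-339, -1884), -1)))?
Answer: Rational(6387577, 1629459) ≈ 3.9201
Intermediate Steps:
u = Rational(-814, 2223) (u = Mul(-1, Mul(-814, Pow(-2223, -1))) = Mul(-1, Mul(-814, Rational(-1, 2223))) = Mul(-1, Rational(814, 2223)) = Rational(-814, 2223) ≈ -0.36617)
Add(Mul(-2605, Pow(-733, -1)), Mul(-1, u)) = Add(Mul(-2605, Pow(-733, -1)), Mul(-1, Rational(-814, 2223))) = Add(Mul(-2605, Rational(-1, 733)), Rational(814, 2223)) = Add(Rational(2605, 733), Rational(814, 2223)) = Rational(6387577, 1629459)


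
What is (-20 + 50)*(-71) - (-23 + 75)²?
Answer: -4834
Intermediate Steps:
(-20 + 50)*(-71) - (-23 + 75)² = 30*(-71) - 1*52² = -2130 - 1*2704 = -2130 - 2704 = -4834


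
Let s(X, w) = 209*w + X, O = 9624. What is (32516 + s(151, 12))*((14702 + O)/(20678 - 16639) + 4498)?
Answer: 91413533700/577 ≈ 1.5843e+8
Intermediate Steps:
s(X, w) = X + 209*w
(32516 + s(151, 12))*((14702 + O)/(20678 - 16639) + 4498) = (32516 + (151 + 209*12))*((14702 + 9624)/(20678 - 16639) + 4498) = (32516 + (151 + 2508))*(24326/4039 + 4498) = (32516 + 2659)*(24326*(1/4039) + 4498) = 35175*(24326/4039 + 4498) = 35175*(18191748/4039) = 91413533700/577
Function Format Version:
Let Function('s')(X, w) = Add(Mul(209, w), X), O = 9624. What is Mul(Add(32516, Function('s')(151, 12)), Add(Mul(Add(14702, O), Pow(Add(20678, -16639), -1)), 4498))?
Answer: Rational(91413533700, 577) ≈ 1.5843e+8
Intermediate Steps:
Function('s')(X, w) = Add(X, Mul(209, w))
Mul(Add(32516, Function('s')(151, 12)), Add(Mul(Add(14702, O), Pow(Add(20678, -16639), -1)), 4498)) = Mul(Add(32516, Add(151, Mul(209, 12))), Add(Mul(Add(14702, 9624), Pow(Add(20678, -16639), -1)), 4498)) = Mul(Add(32516, Add(151, 2508)), Add(Mul(24326, Pow(4039, -1)), 4498)) = Mul(Add(32516, 2659), Add(Mul(24326, Rational(1, 4039)), 4498)) = Mul(35175, Add(Rational(24326, 4039), 4498)) = Mul(35175, Rational(18191748, 4039)) = Rational(91413533700, 577)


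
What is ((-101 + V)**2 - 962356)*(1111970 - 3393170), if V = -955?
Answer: -348521736000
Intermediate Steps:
((-101 + V)**2 - 962356)*(1111970 - 3393170) = ((-101 - 955)**2 - 962356)*(1111970 - 3393170) = ((-1056)**2 - 962356)*(-2281200) = (1115136 - 962356)*(-2281200) = 152780*(-2281200) = -348521736000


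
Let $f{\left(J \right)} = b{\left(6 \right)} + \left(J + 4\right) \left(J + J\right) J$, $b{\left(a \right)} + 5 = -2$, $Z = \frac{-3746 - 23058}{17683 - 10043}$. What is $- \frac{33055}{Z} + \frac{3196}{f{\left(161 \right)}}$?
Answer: $\frac{540052377717546}{57319838023} \approx 9421.7$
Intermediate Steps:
$Z = - \frac{6701}{1910}$ ($Z = - \frac{26804}{7640} = \left(-26804\right) \frac{1}{7640} = - \frac{6701}{1910} \approx -3.5084$)
$b{\left(a \right)} = -7$ ($b{\left(a \right)} = -5 - 2 = -7$)
$f{\left(J \right)} = -7 + 2 J^{2} \left(4 + J\right)$ ($f{\left(J \right)} = -7 + \left(J + 4\right) \left(J + J\right) J = -7 + \left(4 + J\right) 2 J J = -7 + 2 J \left(4 + J\right) J = -7 + 2 J^{2} \left(4 + J\right)$)
$- \frac{33055}{Z} + \frac{3196}{f{\left(161 \right)}} = - \frac{33055}{- \frac{6701}{1910}} + \frac{3196}{-7 + 2 \cdot 161^{3} + 8 \cdot 161^{2}} = \left(-33055\right) \left(- \frac{1910}{6701}\right) + \frac{3196}{-7 + 2 \cdot 4173281 + 8 \cdot 25921} = \frac{63135050}{6701} + \frac{3196}{-7 + 8346562 + 207368} = \frac{63135050}{6701} + \frac{3196}{8553923} = \frac{540052377717546}{57319838023}$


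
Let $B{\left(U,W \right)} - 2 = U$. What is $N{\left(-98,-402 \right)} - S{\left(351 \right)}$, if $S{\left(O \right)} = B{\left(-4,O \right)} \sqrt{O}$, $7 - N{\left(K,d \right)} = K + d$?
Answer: $507 + 6 \sqrt{39} \approx 544.47$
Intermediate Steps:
$N{\left(K,d \right)} = 7 - K - d$ ($N{\left(K,d \right)} = 7 - \left(K + d\right) = 7 - K - d$)
$B{\left(U,W \right)} = 2 + U$
$S{\left(O \right)} = - 2 \sqrt{O}$ ($S{\left(O \right)} = \left(2 - 4\right) \sqrt{O} = - 2 \sqrt{O}$)
$N{\left(-98,-402 \right)} - S{\left(351 \right)} = \left(7 - -98 - -402\right) - - 2 \sqrt{351} = \left(7 + 98 + 402\right) - - 2 \cdot 3 \sqrt{39} = 507 - - 6 \sqrt{39} = 507 + 6 \sqrt{39}$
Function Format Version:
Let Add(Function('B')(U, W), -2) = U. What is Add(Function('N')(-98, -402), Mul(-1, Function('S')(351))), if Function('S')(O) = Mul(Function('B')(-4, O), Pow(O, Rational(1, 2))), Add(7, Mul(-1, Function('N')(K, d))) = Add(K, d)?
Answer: Add(507, Mul(6, Pow(39, Rational(1, 2)))) ≈ 544.47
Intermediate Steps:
Function('N')(K, d) = Add(7, Mul(-1, K), Mul(-1, d)) (Function('N')(K, d) = Add(7, Mul(-1, Add(K, d))) = Add(7, Add(Mul(-1, K), Mul(-1, d))) = Add(7, Mul(-1, K), Mul(-1, d)))
Function('B')(U, W) = Add(2, U)
Function('S')(O) = Mul(-2, Pow(O, Rational(1, 2))) (Function('S')(O) = Mul(Add(2, -4), Pow(O, Rational(1, 2))) = Mul(-2, Pow(O, Rational(1, 2))))
Add(Function('N')(-98, -402), Mul(-1, Function('S')(351))) = Add(Add(7, Mul(-1, -98), Mul(-1, -402)), Mul(-1, Mul(-2, Pow(351, Rational(1, 2))))) = Add(Add(7, 98, 402), Mul(-1, Mul(-2, Mul(3, Pow(39, Rational(1, 2)))))) = Add(507, Mul(-1, Mul(-6, Pow(39, Rational(1, 2))))) = Add(507, Mul(6, Pow(39, Rational(1, 2))))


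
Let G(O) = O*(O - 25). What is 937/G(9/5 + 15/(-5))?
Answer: 23425/786 ≈ 29.803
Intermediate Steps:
G(O) = O*(-25 + O)
937/G(9/5 + 15/(-5)) = 937/(((9/5 + 15/(-5))*(-25 + (9/5 + 15/(-5))))) = 937/(((9*(1/5) + 15*(-1/5))*(-25 + (9*(1/5) + 15*(-1/5))))) = 937/(((9/5 - 3)*(-25 + (9/5 - 3)))) = 937/((-6*(-25 - 6/5)/5)) = 937/((-6/5*(-131/5))) = 937/(786/25) = 937*(25/786) = 23425/786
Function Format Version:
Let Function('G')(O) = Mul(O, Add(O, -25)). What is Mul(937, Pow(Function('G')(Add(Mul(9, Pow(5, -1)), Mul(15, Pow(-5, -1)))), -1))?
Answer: Rational(23425, 786) ≈ 29.803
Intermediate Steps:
Function('G')(O) = Mul(O, Add(-25, O))
Mul(937, Pow(Function('G')(Add(Mul(9, Pow(5, -1)), Mul(15, Pow(-5, -1)))), -1)) = Mul(937, Pow(Mul(Add(Mul(9, Pow(5, -1)), Mul(15, Pow(-5, -1))), Add(-25, Add(Mul(9, Pow(5, -1)), Mul(15, Pow(-5, -1))))), -1)) = Mul(937, Pow(Mul(Add(Mul(9, Rational(1, 5)), Mul(15, Rational(-1, 5))), Add(-25, Add(Mul(9, Rational(1, 5)), Mul(15, Rational(-1, 5))))), -1)) = Mul(937, Pow(Mul(Add(Rational(9, 5), -3), Add(-25, Add(Rational(9, 5), -3))), -1)) = Mul(937, Pow(Mul(Rational(-6, 5), Add(-25, Rational(-6, 5))), -1)) = Mul(937, Pow(Mul(Rational(-6, 5), Rational(-131, 5)), -1)) = Mul(937, Pow(Rational(786, 25), -1)) = Mul(937, Rational(25, 786)) = Rational(23425, 786)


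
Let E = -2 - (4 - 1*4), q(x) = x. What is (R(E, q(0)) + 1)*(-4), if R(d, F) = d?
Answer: 4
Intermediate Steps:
E = -2 (E = -2 - (4 - 4) = -2 - 1*0 = -2 + 0 = -2)
(R(E, q(0)) + 1)*(-4) = (-2 + 1)*(-4) = -1*(-4) = 4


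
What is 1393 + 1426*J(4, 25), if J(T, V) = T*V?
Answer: 143993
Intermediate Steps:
1393 + 1426*J(4, 25) = 1393 + 1426*(4*25) = 1393 + 1426*100 = 1393 + 142600 = 143993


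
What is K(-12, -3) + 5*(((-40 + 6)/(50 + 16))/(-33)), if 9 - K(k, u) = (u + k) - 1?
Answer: 27310/1089 ≈ 25.078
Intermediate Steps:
K(k, u) = 10 - k - u (K(k, u) = 9 - ((u + k) - 1) = 9 - ((k + u) - 1) = 9 - (-1 + k + u) = 9 + (1 - k - u) = 10 - k - u)
K(-12, -3) + 5*(((-40 + 6)/(50 + 16))/(-33)) = (10 - 1*(-12) - 1*(-3)) + 5*(((-40 + 6)/(50 + 16))/(-33)) = (10 + 12 + 3) + 5*(-34/66*(-1/33)) = 25 + 5*(-34*1/66*(-1/33)) = 25 + 5*(-17/33*(-1/33)) = 25 + 5*(17/1089) = 25 + 85/1089 = 27310/1089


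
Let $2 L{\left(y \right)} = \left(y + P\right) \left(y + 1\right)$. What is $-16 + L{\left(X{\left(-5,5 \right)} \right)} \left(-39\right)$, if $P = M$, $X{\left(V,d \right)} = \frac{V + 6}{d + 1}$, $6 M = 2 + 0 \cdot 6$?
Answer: $- \frac{219}{8} \approx -27.375$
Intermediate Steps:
$M = \frac{1}{3}$ ($M = \frac{2 + 0 \cdot 6}{6} = \frac{2 + 0}{6} = \frac{1}{6} \cdot 2 = \frac{1}{3} \approx 0.33333$)
$X{\left(V,d \right)} = \frac{6 + V}{1 + d}$
$P = \frac{1}{3} \approx 0.33333$
$L{\left(y \right)} = \frac{\left(1 + y\right) \left(\frac{1}{3} + y\right)}{2}$ ($L{\left(y \right)} = \frac{\left(y + \frac{1}{3}\right) \left(y + 1\right)}{2} = \frac{\left(\frac{1}{3} + y\right) \left(1 + y\right)}{2} = \frac{\left(1 + y\right) \left(\frac{1}{3} + y\right)}{2}$)
$-16 + L{\left(X{\left(-5,5 \right)} \right)} \left(-39\right) = -16 + \left(\frac{1}{6} + \frac{\left(\frac{6 - 5}{1 + 5}\right)^{2}}{2} + \frac{2 \frac{6 - 5}{1 + 5}}{3}\right) \left(-39\right) = -16 + \left(\frac{1}{6} + \frac{\left(\frac{1}{6} \cdot 1\right)^{2}}{2} + \frac{2 \cdot \frac{1}{6} \cdot 1}{3}\right) \left(-39\right) = -16 + \left(\frac{1}{6} + \frac{1}{2 \cdot 36} + \frac{2}{3} \cdot \frac{1}{6}\right) \left(-39\right) = -16 + \left(\frac{1}{6} + \frac{1}{2} \cdot \frac{1}{36} + \frac{1}{9}\right) \left(-39\right) = -16 + \left(\frac{1}{6} + \frac{1}{72} + \frac{1}{9}\right) \left(-39\right) = -16 + \frac{7}{24} \left(-39\right) = -16 - \frac{91}{8} = - \frac{219}{8}$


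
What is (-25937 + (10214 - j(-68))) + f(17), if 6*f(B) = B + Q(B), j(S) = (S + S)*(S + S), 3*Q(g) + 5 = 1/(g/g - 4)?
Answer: -1847689/54 ≈ -34216.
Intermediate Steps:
Q(g) = -16/9 (Q(g) = -5/3 + 1/(3*(g/g - 4)) = -5/3 + 1/(3*(1 - 4)) = -5/3 + (⅓)/(-3) = -5/3 + (⅓)*(-⅓) = -5/3 - ⅑ = -16/9)
j(S) = 4*S² (j(S) = (2*S)*(2*S) = 4*S²)
f(B) = -8/27 + B/6 (f(B) = (B - 16/9)/6 = (-16/9 + B)/6 = -8/27 + B/6)
(-25937 + (10214 - j(-68))) + f(17) = (-25937 + (10214 - 4*(-68)²)) + (-8/27 + (⅙)*17) = (-25937 + (10214 - 4*4624)) + (-8/27 + 17/6) = (-25937 + (10214 - 1*18496)) + 137/54 = (-25937 + (10214 - 18496)) + 137/54 = (-25937 - 8282) + 137/54 = -34219 + 137/54 = -1847689/54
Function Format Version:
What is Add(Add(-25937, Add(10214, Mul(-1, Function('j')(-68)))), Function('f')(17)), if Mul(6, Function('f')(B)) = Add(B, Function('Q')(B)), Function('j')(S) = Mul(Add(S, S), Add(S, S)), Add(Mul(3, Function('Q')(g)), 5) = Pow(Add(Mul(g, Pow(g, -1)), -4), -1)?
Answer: Rational(-1847689, 54) ≈ -34216.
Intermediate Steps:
Function('Q')(g) = Rational(-16, 9) (Function('Q')(g) = Add(Rational(-5, 3), Mul(Rational(1, 3), Pow(Add(Mul(g, Pow(g, -1)), -4), -1))) = Add(Rational(-5, 3), Mul(Rational(1, 3), Pow(Add(1, -4), -1))) = Add(Rational(-5, 3), Mul(Rational(1, 3), Pow(-3, -1))) = Add(Rational(-5, 3), Mul(Rational(1, 3), Rational(-1, 3))) = Add(Rational(-5, 3), Rational(-1, 9)) = Rational(-16, 9))
Function('j')(S) = Mul(4, Pow(S, 2)) (Function('j')(S) = Mul(Mul(2, S), Mul(2, S)) = Mul(4, Pow(S, 2)))
Function('f')(B) = Add(Rational(-8, 27), Mul(Rational(1, 6), B)) (Function('f')(B) = Mul(Rational(1, 6), Add(B, Rational(-16, 9))) = Mul(Rational(1, 6), Add(Rational(-16, 9), B)) = Add(Rational(-8, 27), Mul(Rational(1, 6), B)))
Add(Add(-25937, Add(10214, Mul(-1, Function('j')(-68)))), Function('f')(17)) = Add(Add(-25937, Add(10214, Mul(-1, Mul(4, Pow(-68, 2))))), Add(Rational(-8, 27), Mul(Rational(1, 6), 17))) = Add(Add(-25937, Add(10214, Mul(-1, Mul(4, 4624)))), Add(Rational(-8, 27), Rational(17, 6))) = Add(Add(-25937, Add(10214, Mul(-1, 18496))), Rational(137, 54)) = Add(Add(-25937, Add(10214, -18496)), Rational(137, 54)) = Add(Add(-25937, -8282), Rational(137, 54)) = Add(-34219, Rational(137, 54)) = Rational(-1847689, 54)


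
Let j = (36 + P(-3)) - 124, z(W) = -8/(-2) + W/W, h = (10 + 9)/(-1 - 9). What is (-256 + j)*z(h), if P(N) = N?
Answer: -1735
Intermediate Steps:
h = -19/10 (h = 19/(-10) = 19*(-⅒) = -19/10 ≈ -1.9000)
z(W) = 5 (z(W) = -8*(-½) + 1 = 4 + 1 = 5)
j = -91 (j = (36 - 3) - 124 = 33 - 124 = -91)
(-256 + j)*z(h) = (-256 - 91)*5 = -347*5 = -1735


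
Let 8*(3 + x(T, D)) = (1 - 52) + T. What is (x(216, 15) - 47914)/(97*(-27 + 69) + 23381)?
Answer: -383171/219640 ≈ -1.7445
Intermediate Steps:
x(T, D) = -75/8 + T/8 (x(T, D) = -3 + ((1 - 52) + T)/8 = -3 + (-51 + T)/8 = -3 + (-51/8 + T/8) = -75/8 + T/8)
(x(216, 15) - 47914)/(97*(-27 + 69) + 23381) = ((-75/8 + (⅛)*216) - 47914)/(97*(-27 + 69) + 23381) = ((-75/8 + 27) - 47914)/(97*42 + 23381) = (141/8 - 47914)/(4074 + 23381) = -383171/8/27455 = -383171/8*1/27455 = -383171/219640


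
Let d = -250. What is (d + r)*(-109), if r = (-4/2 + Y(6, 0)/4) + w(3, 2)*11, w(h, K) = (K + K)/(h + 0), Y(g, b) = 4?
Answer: 77281/3 ≈ 25760.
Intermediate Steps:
w(h, K) = 2*K/h (w(h, K) = (2*K)/h = 2*K/h)
r = 41/3 (r = (-4/2 + 4/4) + (2*2/3)*11 = (-4*½ + 4*(¼)) + (2*2*(⅓))*11 = (-2 + 1) + (4/3)*11 = -1 + 44/3 = 41/3 ≈ 13.667)
(d + r)*(-109) = (-250 + 41/3)*(-109) = -709/3*(-109) = 77281/3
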